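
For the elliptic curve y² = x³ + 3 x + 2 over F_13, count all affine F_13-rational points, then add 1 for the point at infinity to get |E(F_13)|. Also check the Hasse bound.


Affine points = {(2, 4), (2, 9), (3, 5), (3, 8), (4, 0), (5, 5), (5, 8), (9, 2), (9, 11), (11, 1), (11, 12)}; affine count = 11; |E(F_13)| = 12.

Discriminant check: Δ ∝ 4a³ + 27b² = 4·3³ + 27·2² = 4·27 + 27·4 ≡ 8 (mod 13). Nonzero ⇒ E is nonsingular.
For each x ∈ F_13, compute rhs = x³ + 3·x + 2 mod 13, then count y ∈ F_13 with y² ≡ rhs.
  x = 0: rhs = 2, matching y values: none (0 points).
  x = 1: rhs = 6, matching y values: none (0 points).
  x = 2: rhs = 3, matching y values: 4, 9 (2 points).
  x = 3: rhs = 12, matching y values: 5, 8 (2 points).
  x = 4: rhs = 0, matching y values: 0 (1 points).
  x = 5: rhs = 12, matching y values: 5, 8 (2 points).
  x = 6: rhs = 2, matching y values: none (0 points).
  x = 7: rhs = 2, matching y values: none (0 points).
  x = 8: rhs = 5, matching y values: none (0 points).
  x = 9: rhs = 4, matching y values: 2, 11 (2 points).
  x = 10: rhs = 5, matching y values: none (0 points).
  x = 11: rhs = 1, matching y values: 1, 12 (2 points).
  x = 12: rhs = 11, matching y values: none (0 points).
Total affine count: 11.
Full point count |E(F_13)| = 11 + 1 = 12.
Hasse bound: |12 − (13+1)| = |-2| = 2 ≤ 2√13 ≈ 7.2111 ✓.


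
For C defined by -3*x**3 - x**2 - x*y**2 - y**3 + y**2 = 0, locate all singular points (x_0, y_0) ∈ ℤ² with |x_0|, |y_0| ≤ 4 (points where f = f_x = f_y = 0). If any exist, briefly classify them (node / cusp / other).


Singular points: {(0, 0)}; classification: node.

Compute partial derivatives:
  f_x = -9*x**2 - 2*x - y**2.
  f_y = -2*x*y - 3*y**2 + 2*y.
Scan x_0 ∈ {−4, ..., 4}. For each x_0, f_y(x_0, y) is a polynomial in y; find its integer roots y ∈ {−4, ..., 4}, then test f_x and f at those candidates.
  x = -4: f_y(-4, y) = -3*y**2 + 10*y; vanishes at y ∈ {0}. (-4, 0): f_x = -136 ≠ 0.
  x = -3: f_y(-3, y) = -3*y**2 + 8*y; vanishes at y ∈ {0}. (-3, 0): f_x = -75 ≠ 0.
  x = -2: f_y(-2, y) = -3*y**2 + 6*y; vanishes at y ∈ {0, 2}. (-2, 0): f_x = -32 ≠ 0; (-2, 2): f_x = -36 ≠ 0.
  x = -1: f_y(-1, y) = -3*y**2 + 4*y; vanishes at y ∈ {0}. (-1, 0): f_x = -7 ≠ 0.
  x = 0: f_y(0, y) = -3*y**2 + 2*y; vanishes at y ∈ {0}. (0, 0): f_x = 0, f = 0 — SINGULAR.
  x = 1: f_y(1, y) = -3*y**2; vanishes at y ∈ {0}. (1, 0): f_x = -11 ≠ 0.
  x = 2: f_y(2, y) = -3*y**2 - 2*y; vanishes at y ∈ {0}. (2, 0): f_x = -40 ≠ 0.
  x = 3: f_y(3, y) = -3*y**2 - 4*y; vanishes at y ∈ {0}. (3, 0): f_x = -87 ≠ 0.
  x = 4: f_y(4, y) = -3*y**2 - 6*y; vanishes at y ∈ {-2, 0}. (4, -2): f_x = -156 ≠ 0; (4, 0): f_x = -152 ≠ 0.
Only singular point on the grid: (0, 0).
Classify: substitute x = 0 + u, y = 0 + v and expand: f = -3*u**3 - u**2 - u*v**2 - v**3 + v**2.
No constant or linear terms (consistent with a singular point). Quadratic part: -u**2 + v**2. Cubic part: -3*u**3 - u*v**2 - v**3.
The quadratic part v**2 - u**2 = (v − u)(v + u) splits into two distinct linear factors, so there are two distinct tangent lines y − 0 = ±(x − 0) — this is a node (ordinary double point).
Classification: node.


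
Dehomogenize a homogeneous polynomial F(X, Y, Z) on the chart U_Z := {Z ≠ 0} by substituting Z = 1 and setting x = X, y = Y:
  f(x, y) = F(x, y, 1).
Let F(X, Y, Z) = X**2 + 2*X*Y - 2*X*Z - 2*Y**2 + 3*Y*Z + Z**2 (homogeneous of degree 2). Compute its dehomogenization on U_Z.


f(x, y) = x**2 + 2*x*y - 2*x - 2*y**2 + 3*y + 1

On U_Z we set Z = 1. Each monomial c·X^i·Y^j·Z^k in F becomes c·x^i·y^j·1^k = c·x^i·y^j.
Substituting Z = 1: F(X, Y, 1) = x**2 + 2*x*y - 2*x - 2*y**2 + 3*y + 1.
Note: deg(f) ≤ deg(F) = 2; strict inequality happens when F is divisible by Z (lost terms).


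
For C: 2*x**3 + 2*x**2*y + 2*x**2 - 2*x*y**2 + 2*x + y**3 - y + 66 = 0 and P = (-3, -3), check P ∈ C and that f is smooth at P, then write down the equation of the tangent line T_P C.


Tangent line at P: 62*x + 8*y + 210 = 0.

Step 1: f(-3, -3) = 0, so P lies on C.
Step 2: partial derivatives
  f_x(x, y) = 6*x**2 + 4*x*y + 4*x - 2*y**2 + 2, f_y(x, y) = 2*x**2 - 4*x*y + 3*y**2 - 1.
  f_x(P) = 62, f_y(P) = 8 (gradient nonzero, so P is smooth).
Step 3: tangent line at P: 62·(x − -3) + 8·(y − -3) = 0.
Expanding: 62*x + 8*y + 210 = 0.


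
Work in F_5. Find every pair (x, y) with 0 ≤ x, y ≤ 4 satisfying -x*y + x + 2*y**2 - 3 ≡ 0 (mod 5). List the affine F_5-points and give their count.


Affine F_5-points: {(0, 2), (0, 3), (3, 0), (3, 4)}; count = 4.

For each of the 25 pairs (x, y) ∈ F_5², evaluate f(x, y) mod 5. Record the zeros.
  x = 0: [0↦2, 1↦4, 2↦0, 3↦0, 4↦4]  zeros at y ∈ {2, 3}
  x = 1: [0↦3, 1↦4, 2↦4, 3↦3, 4↦1]  zeros at y ∈ ∅
  x = 2: [0↦4, 1↦4, 2↦3, 3↦1, 4↦3]  zeros at y ∈ ∅
  x = 3: [0↦0, 1↦4, 2↦2, 3↦4, 4↦0]  zeros at y ∈ {0, 4}
  x = 4: [0↦1, 1↦4, 2↦1, 3↦2, 4↦2]  zeros at y ∈ ∅
Collecting zeros: affine points = {(0, 2), (0, 3), (3, 0), (3, 4)}.
Total count |C(F_5)_aff| = 4.


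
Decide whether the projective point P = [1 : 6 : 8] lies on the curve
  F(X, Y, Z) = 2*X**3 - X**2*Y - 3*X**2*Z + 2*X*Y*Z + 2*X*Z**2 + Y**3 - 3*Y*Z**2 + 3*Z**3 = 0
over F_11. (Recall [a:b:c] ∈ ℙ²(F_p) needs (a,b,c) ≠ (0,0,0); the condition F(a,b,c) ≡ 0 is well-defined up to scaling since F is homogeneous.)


F(1,6,8) ≡ 4 (mod 11); P is NOT on the curve.

Evaluate F(1, 6, 8) term-by-term (mod 11).
  2*X**3 ↦ 2·1·1·1 = 2
  -X**2*Y ↦ -1·1·6·1 = -6
  -3*X**2*Z ↦ -3·1·1·8 = -24
  2*X*Y*Z ↦ 2·1·6·8 = 96
  2*X*Z**2 ↦ 2·1·1·64 = 128
  Y**3 ↦ 1·1·216·1 = 216
  -3*Y*Z**2 ↦ -3·1·6·64 = -1152
  3*Z**3 ↦ 3·1·1·512 = 1536
Sum: F(1, 6, 8) = (2) + (-6) + (-24) + (96) + (128) + (216) + (-1152) + (1536) = 796.
Reducing mod 11: 796 ≡ 4 (mod 11).
Since F(a, b, c) ≡ 4 ≠ 0 (mod 11), P does NOT lie on the curve.


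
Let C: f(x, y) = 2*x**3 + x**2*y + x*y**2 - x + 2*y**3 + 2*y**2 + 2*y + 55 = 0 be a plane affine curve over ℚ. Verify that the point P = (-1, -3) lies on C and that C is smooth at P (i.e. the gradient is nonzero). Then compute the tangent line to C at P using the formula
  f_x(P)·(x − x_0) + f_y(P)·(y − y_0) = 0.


Tangent line at P: 20*x + 51*y + 173 = 0.

Step 1: f(-1, -3) = 0, so P lies on C.
Step 2: partial derivatives
  f_x(x, y) = 6*x**2 + 2*x*y + y**2 - 1, f_y(x, y) = x**2 + 2*x*y + 6*y**2 + 4*y + 2.
  f_x(P) = 20, f_y(P) = 51 (gradient nonzero, so P is smooth).
Step 3: tangent line at P: 20·(x − -1) + 51·(y − -3) = 0.
Expanding: 20*x + 51*y + 173 = 0.


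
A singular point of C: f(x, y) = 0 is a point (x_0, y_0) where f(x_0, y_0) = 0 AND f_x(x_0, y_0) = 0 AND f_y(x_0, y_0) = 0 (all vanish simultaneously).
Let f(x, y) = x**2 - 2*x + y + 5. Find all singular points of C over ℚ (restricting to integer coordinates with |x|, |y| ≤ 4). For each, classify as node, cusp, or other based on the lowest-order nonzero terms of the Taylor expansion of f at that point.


No singular points in the scanned grid; C is smooth there.

Compute partial derivatives:
  f_x = 2*x - 2.
  f_y = 1.
f_y = 1 is a nonzero constant, so f_y never vanishes: no point (x, y) can satisfy f = f_x = f_y = 0. In particular no (x, y) ∈ {−4, ..., 4}² is singular; the curve is smooth.


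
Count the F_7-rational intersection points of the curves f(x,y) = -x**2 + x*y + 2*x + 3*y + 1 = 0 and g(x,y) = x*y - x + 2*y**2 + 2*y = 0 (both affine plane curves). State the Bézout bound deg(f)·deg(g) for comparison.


Common zeros: ∅; count = 0; Bézout bound = 4.

deg(f) = 2, deg(g) = 2, so Bézout bound = 4.
Scan x ∈ F_7. For each x, list the y ∈ F_7 with f(x, y) ≡ 0 and those with g(x, y) ≡ 0 (mod 7); the common zeros in that column are the intersection.
  x = 0: f ≡ 0 at y ∈ {2}; g ≡ 0 at y ∈ {0, 6}; common: ∅.
  x = 1: f ≡ 0 at y ∈ {3}; g ≡ 0 at y ∈ ∅; common: ∅.
  x = 2: f ≡ 0 at y ∈ {4}; g ≡ 0 at y ∈ {2, 3}; common: ∅.
  x = 3: f ≡ 0 at y ∈ {5}; g ≡ 0 at y ∈ {4}; common: ∅.
  x = 4: f ≡ 0 at y ∈ {0, 1, 2, 3, 4, 5, 6}; g ≡ 0 at y ∈ ∅; common: ∅.
  x = 5: f ≡ 0 at y ∈ {0}; g ≡ 0 at y ∈ ∅; common: ∅.
  x = 6: f ≡ 0 at y ∈ {1}; g ≡ 0 at y ∈ {5}; common: ∅.
Collecting: common zeros = ∅, so the count is 0.
Comparison with the Bézout bound: 0 ≤ 4 = deg(f)·deg(g), as expected for curves with no common component (the affine F_7-count falls short of the bound because intersections may lie at infinity, over extension fields, or carry multiplicity).


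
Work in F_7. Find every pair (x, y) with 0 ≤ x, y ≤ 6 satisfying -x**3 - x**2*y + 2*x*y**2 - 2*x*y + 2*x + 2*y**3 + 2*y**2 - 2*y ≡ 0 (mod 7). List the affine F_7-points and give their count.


Affine F_7-points: {(0, 0), (3, 0), (3, 1), (3, 2), (4, 0), (4, 1), (6, 1)}; count = 7.

For each of the 49 pairs (x, y) ∈ F_7², evaluate f(x, y) mod 7. Record the zeros.
  x = 0: [0↦0, 1↦2, 2↦6, 3↦3, 4↦5, 5↦3, 6↦2]  zeros at y ∈ {0}
  x = 1: [0↦1, 1↦2, 2↦2, 3↦6, 4↦5, 5↦4, 6↦1]  zeros at y ∈ ∅
  x = 2: [0↦3, 1↦1, 2↦2, 3↦4, 4↦5, 5↦3, 6↦3]  zeros at y ∈ ∅
  x = 3: [0↦0, 1↦0, 2↦0, 3↦5, 4↦6, 5↦1, 6↦2]  zeros at y ∈ {0, 1, 2}
  x = 4: [0↦0, 1↦0, 2↦4, 3↦3, 4↦2, 5↦6, 6↦6]  zeros at y ∈ {0, 1}
  x = 5: [0↦4, 1↦2, 2↦1, 3↦6, 4↦1, 5↦5, 6↦2]  zeros at y ∈ ∅
  x = 6: [0↦6, 1↦0, 2↦6, 3↦1, 4↦4, 5↦6, 6↦5]  zeros at y ∈ {1}
Collecting zeros: affine points = {(0, 0), (3, 0), (3, 1), (3, 2), (4, 0), (4, 1), (6, 1)}.
Total count |C(F_7)_aff| = 7.


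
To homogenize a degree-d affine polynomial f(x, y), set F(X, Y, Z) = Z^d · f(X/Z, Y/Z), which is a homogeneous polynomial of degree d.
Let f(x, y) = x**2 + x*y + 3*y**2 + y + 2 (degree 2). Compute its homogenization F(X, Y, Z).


F(X, Y, Z) = X**2 + X*Y + 3*Y**2 + Y*Z + 2*Z**2

deg(f) = 2.
Substitute x = X/Z, y = Y/Z into f, then multiply by Z^2.
  monomial 1·x^2·y^0 ↦ 1·X^2·Y^0·Z^0.
  monomial 1·x^1·y^1 ↦ 1·X^1·Y^1·Z^0.
  monomial 3·x^0·y^2 ↦ 3·X^0·Y^2·Z^0.
  monomial 1·x^0·y^1 ↦ 1·X^0·Y^1·Z^1.
  monomial 2·x^0·y^0 ↦ 2·X^0·Y^0·Z^2.
Collecting: F(X, Y, Z) = X**2 + X*Y + 3*Y**2 + Y*Z + 2*Z**2.


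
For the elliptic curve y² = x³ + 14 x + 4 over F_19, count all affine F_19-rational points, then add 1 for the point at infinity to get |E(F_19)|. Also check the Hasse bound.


Affine points = {(0, 2), (0, 17), (1, 0), (3, 4), (3, 15), (5, 3), (5, 16), (6, 0), (8, 1), (8, 18), (9, 2), (9, 17), (10, 2), (10, 17), (11, 8), (11, 11), (12, 0), (15, 6), (15, 13), (16, 7), (16, 12), (17, 5), (17, 14)}; affine count = 23; |E(F_19)| = 24.

Discriminant check: Δ ∝ 4a³ + 27b² = 4·14³ + 27·4² = 4·2744 + 27·16 ≡ 8 (mod 19). Nonzero ⇒ E is nonsingular.
For each x ∈ F_19, compute rhs = x³ + 14·x + 4 mod 19, then count y ∈ F_19 with y² ≡ rhs.
  x = 0: rhs = 4, matching y values: 2, 17 (2 points).
  x = 1: rhs = 0, matching y values: 0 (1 points).
  x = 2: rhs = 2, matching y values: none (0 points).
  x = 3: rhs = 16, matching y values: 4, 15 (2 points).
  x = 4: rhs = 10, matching y values: none (0 points).
  x = 5: rhs = 9, matching y values: 3, 16 (2 points).
  x = 6: rhs = 0, matching y values: 0 (1 points).
  x = 7: rhs = 8, matching y values: none (0 points).
  x = 8: rhs = 1, matching y values: 1, 18 (2 points).
  x = 9: rhs = 4, matching y values: 2, 17 (2 points).
  x = 10: rhs = 4, matching y values: 2, 17 (2 points).
  x = 11: rhs = 7, matching y values: 8, 11 (2 points).
  x = 12: rhs = 0, matching y values: 0 (1 points).
  x = 13: rhs = 8, matching y values: none (0 points).
  x = 14: rhs = 18, matching y values: none (0 points).
  x = 15: rhs = 17, matching y values: 6, 13 (2 points).
  x = 16: rhs = 11, matching y values: 7, 12 (2 points).
  x = 17: rhs = 6, matching y values: 5, 14 (2 points).
  x = 18: rhs = 8, matching y values: none (0 points).
Total affine count: 23.
Full point count |E(F_19)| = 23 + 1 = 24.
Hasse bound: |24 − (19+1)| = |4| = 4 ≤ 2√19 ≈ 8.7178 ✓.


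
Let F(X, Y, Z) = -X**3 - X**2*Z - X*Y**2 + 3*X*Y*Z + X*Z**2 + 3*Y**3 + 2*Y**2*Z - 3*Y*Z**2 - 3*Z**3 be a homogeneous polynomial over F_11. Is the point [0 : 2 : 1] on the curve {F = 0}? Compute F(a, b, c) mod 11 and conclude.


F(0,2,1) ≡ 1 (mod 11); P is NOT on the curve.

Evaluate F(0, 2, 1) term-by-term (mod 11).
  -X**3 ↦ -1·0·1·1 = 0
  -X**2*Z ↦ -1·0·1·1 = 0
  -X*Y**2 ↦ -1·0·4·1 = 0
  3*X*Y*Z ↦ 3·0·2·1 = 0
  X*Z**2 ↦ 1·0·1·1 = 0
  3*Y**3 ↦ 3·1·8·1 = 24
  2*Y**2*Z ↦ 2·1·4·1 = 8
  -3*Y*Z**2 ↦ -3·1·2·1 = -6
  -3*Z**3 ↦ -3·1·1·1 = -3
Sum: F(0, 2, 1) = (0) + (0) + (0) + (0) + (0) + (24) + (8) + (-6) + (-3) = 23.
Reducing mod 11: 23 ≡ 1 (mod 11).
Since F(a, b, c) ≡ 1 ≠ 0 (mod 11), P does NOT lie on the curve.


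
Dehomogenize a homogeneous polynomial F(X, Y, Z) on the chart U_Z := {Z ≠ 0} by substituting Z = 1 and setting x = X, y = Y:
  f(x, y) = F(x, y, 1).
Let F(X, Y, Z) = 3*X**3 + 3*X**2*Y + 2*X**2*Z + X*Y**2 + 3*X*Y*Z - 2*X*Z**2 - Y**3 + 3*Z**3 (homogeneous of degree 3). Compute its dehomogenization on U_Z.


f(x, y) = 3*x**3 + 3*x**2*y + 2*x**2 + x*y**2 + 3*x*y - 2*x - y**3 + 3

On U_Z we set Z = 1. Each monomial c·X^i·Y^j·Z^k in F becomes c·x^i·y^j·1^k = c·x^i·y^j.
Substituting Z = 1: F(X, Y, 1) = 3*x**3 + 3*x**2*y + 2*x**2 + x*y**2 + 3*x*y - 2*x - y**3 + 3.
Note: deg(f) ≤ deg(F) = 3; strict inequality happens when F is divisible by Z (lost terms).


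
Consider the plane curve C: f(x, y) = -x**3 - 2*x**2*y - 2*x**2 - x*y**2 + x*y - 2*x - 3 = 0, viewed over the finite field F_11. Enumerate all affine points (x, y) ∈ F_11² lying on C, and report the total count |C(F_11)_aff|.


Affine F_11-points: {(5, 6), (5, 7), (7, 10), (8, 9), (9, 2), (9, 3)}; count = 6.

For each of the 121 pairs (x, y) ∈ F_11², evaluate f(x, y) mod 11. Record the zeros.
  x = 0: [0↦8, 1↦8, 2↦8, 3↦8, 4↦8, 5↦8, 6↦8, 7↦8, 8↦8, 9↦8, 10↦8]  zeros at y ∈ ∅
  x = 1: [0↦3, 1↦1, 2↦8, 3↦2, 4↦5, 5↦6, 6↦5, 7↦2, 8↦8, 9↦1, 10↦3]  zeros at y ∈ ∅
  x = 2: [0↦10, 1↦2, 2↦1, 3↦7, 4↦9, 5↦7, 6↦1, 7↦2, 8↦10, 9↦3, 10↦3]  zeros at y ∈ ∅
  x = 3: [0↦1, 1↦5, 2↦3, 3↦6, 4↦3, 5↦5, 6↦1, 7↦2, 8↦8, 9↦8, 10↦2]  zeros at y ∈ ∅
  x = 4: [0↦3, 1↦4, 2↦8, 3↦4, 4↦3, 5↦5, 6↦10, 7↦7, 8↦7, 9↦10, 10↦5]  zeros at y ∈ ∅
  x = 5: [0↦10, 1↦4, 2↦10, 3↦6, 4↦3, 5↦1, 6↦0, 7↦0, 8↦1, 9↦3, 10↦6]  zeros at y ∈ {6, 7}
  x = 6: [0↦5, 1↦10, 2↦3, 3↦6, 4↦8, 5↦9, 6↦9, 7↦8, 8↦6, 9↦3, 10↦10]  zeros at y ∈ ∅
  x = 7: [0↦4, 1↦5, 2↦3, 3↦9, 4↦1, 5↦1, 6↦9, 7↦3, 8↦5, 9↦4, 10↦0]  zeros at y ∈ {10}
  x = 8: [0↦1, 1↦5, 2↦4, 3↦9, 4↦9, 5↦4, 6↦5, 7↦1, 8↦3, 9↦0, 10↦3]  zeros at y ∈ {9}
  x = 9: [0↦1, 1↦4, 2↦0, 3↦0, 4↦4, 5↦1, 6↦2, 7↦7, 8↦5, 9↦7, 10↦2]  zeros at y ∈ {2, 3}
  x = 10: [0↦9, 1↦7, 2↦7, 3↦9, 4↦2, 5↦8, 6↦5, 7↦4, 8↦5, 9↦8, 10↦2]  zeros at y ∈ ∅
Collecting zeros: affine points = {(5, 6), (5, 7), (7, 10), (8, 9), (9, 2), (9, 3)}.
Total count |C(F_11)_aff| = 6.


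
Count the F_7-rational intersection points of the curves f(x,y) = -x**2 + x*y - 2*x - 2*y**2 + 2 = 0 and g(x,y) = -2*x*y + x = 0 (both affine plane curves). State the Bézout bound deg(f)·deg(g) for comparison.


Common zeros: {(0, 1), (0, 6)}; count = 2; Bézout bound = 4.

deg(f) = 2, deg(g) = 2, so Bézout bound = 4.
Scan x ∈ F_7. For each x, list the y ∈ F_7 with f(x, y) ≡ 0 and those with g(x, y) ≡ 0 (mod 7); the common zeros in that column are the intersection.
  x = 0: f ≡ 0 at y ∈ {1, 6}; g ≡ 0 at y ∈ {0, 1, 2, 3, 4, 5, 6}; common: {1, 6}.
  x = 1: f ≡ 0 at y ∈ {2}; g ≡ 0 at y ∈ {4}; common: ∅.
  x = 2: f ≡ 0 at y ∈ ∅; g ≡ 0 at y ∈ {4}; common: ∅.
  x = 3: f ≡ 0 at y ∈ ∅; g ≡ 0 at y ∈ {4}; common: ∅.
  x = 4: f ≡ 0 at y ∈ {3, 6}; g ≡ 0 at y ∈ {4}; common: ∅.
  x = 5: f ≡ 0 at y ∈ ∅; g ≡ 0 at y ∈ {4}; common: ∅.
  x = 6: f ≡ 0 at y ∈ {1, 2}; g ≡ 0 at y ∈ {4}; common: ∅.
Collecting: common zeros = {(0, 1), (0, 6)}, so the count is 2.
Comparison with the Bézout bound: 2 ≤ 4 = deg(f)·deg(g), as expected for curves with no common component (the affine F_7-count falls short of the bound because intersections may lie at infinity, over extension fields, or carry multiplicity).


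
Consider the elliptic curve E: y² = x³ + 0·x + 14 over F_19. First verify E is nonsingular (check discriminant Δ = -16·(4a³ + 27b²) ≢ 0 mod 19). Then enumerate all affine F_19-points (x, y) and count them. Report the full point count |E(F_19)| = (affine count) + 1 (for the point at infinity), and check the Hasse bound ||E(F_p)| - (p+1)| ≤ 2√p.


Affine points = {(5, 5), (5, 14), (10, 8), (10, 11), (13, 8), (13, 11), (15, 8), (15, 11), (16, 5), (16, 14), (17, 5), (17, 14)}; affine count = 12; |E(F_19)| = 13.

Discriminant check: Δ ∝ 4a³ + 27b² = 4·0³ + 27·14² = 4·0 + 27·196 ≡ 10 (mod 19). Nonzero ⇒ E is nonsingular.
For each x ∈ F_19, compute rhs = x³ + 0·x + 14 mod 19, then count y ∈ F_19 with y² ≡ rhs.
  x = 0: rhs = 14, matching y values: none (0 points).
  x = 1: rhs = 15, matching y values: none (0 points).
  x = 2: rhs = 3, matching y values: none (0 points).
  x = 3: rhs = 3, matching y values: none (0 points).
  x = 4: rhs = 2, matching y values: none (0 points).
  x = 5: rhs = 6, matching y values: 5, 14 (2 points).
  x = 6: rhs = 2, matching y values: none (0 points).
  x = 7: rhs = 15, matching y values: none (0 points).
  x = 8: rhs = 13, matching y values: none (0 points).
  x = 9: rhs = 2, matching y values: none (0 points).
  x = 10: rhs = 7, matching y values: 8, 11 (2 points).
  x = 11: rhs = 15, matching y values: none (0 points).
  x = 12: rhs = 13, matching y values: none (0 points).
  x = 13: rhs = 7, matching y values: 8, 11 (2 points).
  x = 14: rhs = 3, matching y values: none (0 points).
  x = 15: rhs = 7, matching y values: 8, 11 (2 points).
  x = 16: rhs = 6, matching y values: 5, 14 (2 points).
  x = 17: rhs = 6, matching y values: 5, 14 (2 points).
  x = 18: rhs = 13, matching y values: none (0 points).
Total affine count: 12.
Full point count |E(F_19)| = 12 + 1 = 13.
Hasse bound: |13 − (19+1)| = |-7| = 7 ≤ 2√19 ≈ 8.7178 ✓.


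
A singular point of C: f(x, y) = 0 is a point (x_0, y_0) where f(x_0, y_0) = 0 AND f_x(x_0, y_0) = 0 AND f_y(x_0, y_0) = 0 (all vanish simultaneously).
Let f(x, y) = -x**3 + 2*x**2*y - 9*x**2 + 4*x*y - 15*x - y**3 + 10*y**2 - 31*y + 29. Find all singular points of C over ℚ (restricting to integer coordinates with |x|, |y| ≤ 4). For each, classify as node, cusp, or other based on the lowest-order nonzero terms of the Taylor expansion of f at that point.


Singular points: {(-1, 3)}; classification: cusp.

Compute partial derivatives:
  f_x = -3*x**2 + 4*x*y - 18*x + 4*y - 15.
  f_y = 2*x**2 + 4*x - 3*y**2 + 20*y - 31.
Scan x_0 ∈ {−4, ..., 4}. For each x_0, f_y(x_0, y) is a polynomial in y; find its integer roots y ∈ {−4, ..., 4}, then test f_x and f at those candidates.
  x = -4: f_y(-4, y) = -3*y**2 + 20*y - 15; no integer root y with |y| ≤ 4.
  x = -3: f_y(-3, y) = -3*y**2 + 20*y - 25; no integer root y with |y| ≤ 4.
  x = -2: f_y(-2, y) = -3*y**2 + 20*y - 31; no integer root y with |y| ≤ 4.
  x = -1: f_y(-1, y) = -3*y**2 + 20*y - 33; vanishes at y ∈ {3}. (-1, 3): f_x = 0, f = 0 — SINGULAR.
  x = 0: f_y(0, y) = -3*y**2 + 20*y - 31; no integer root y with |y| ≤ 4.
  x = 1: f_y(1, y) = -3*y**2 + 20*y - 25; no integer root y with |y| ≤ 4.
  x = 2: f_y(2, y) = -3*y**2 + 20*y - 15; no integer root y with |y| ≤ 4.
  x = 3: f_y(3, y) = -3*y**2 + 20*y - 1; no integer root y with |y| ≤ 4.
  x = 4: f_y(4, y) = -3*y**2 + 20*y + 17; no integer root y with |y| ≤ 4.
Only singular point on the grid: (-1, 3).
Classify: substitute x = -1 + u, y = 3 + v and expand: f = -u**3 + 2*u**2*v - v**3 + v**2.
No constant or linear terms (consistent with a singular point). Quadratic part: v**2. Cubic part: -u**3 + 2*u**2*v - v**3.
The quadratic part v**2 is a perfect square, so there is a single (double) tangent line v = 0, i.e. y = 3. Restricting the cubic part to that line (v = 0) leaves -u**3 ≠ 0, so f is not divisible by v and the branch is v² ≈ u**3 to lowest order — this is a cusp.
Classification: cusp.


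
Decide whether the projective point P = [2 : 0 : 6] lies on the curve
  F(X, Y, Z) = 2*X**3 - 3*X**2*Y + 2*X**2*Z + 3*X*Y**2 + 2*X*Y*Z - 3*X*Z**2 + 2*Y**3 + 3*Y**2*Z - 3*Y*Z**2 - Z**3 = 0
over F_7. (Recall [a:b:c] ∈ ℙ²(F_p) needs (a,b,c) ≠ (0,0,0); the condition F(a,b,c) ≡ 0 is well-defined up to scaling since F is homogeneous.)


F(2,0,6) ≡ 3 (mod 7); P is NOT on the curve.

Evaluate F(2, 0, 6) term-by-term (mod 7).
  2*X**3 ↦ 2·8·1·1 = 16
  -3*X**2*Y ↦ -3·4·0·1 = 0
  2*X**2*Z ↦ 2·4·1·6 = 48
  3*X*Y**2 ↦ 3·2·0·1 = 0
  2*X*Y*Z ↦ 2·2·0·6 = 0
  -3*X*Z**2 ↦ -3·2·1·36 = -216
  2*Y**3 ↦ 2·1·0·1 = 0
  3*Y**2*Z ↦ 3·1·0·6 = 0
  -3*Y*Z**2 ↦ -3·1·0·36 = 0
  -Z**3 ↦ -1·1·1·216 = -216
Sum: F(2, 0, 6) = (16) + (0) + (48) + (0) + (0) + (-216) + (0) + (0) + (0) + (-216) = -368.
Reducing mod 7: -368 ≡ 3 (mod 7).
Since F(a, b, c) ≡ 3 ≠ 0 (mod 7), P does NOT lie on the curve.


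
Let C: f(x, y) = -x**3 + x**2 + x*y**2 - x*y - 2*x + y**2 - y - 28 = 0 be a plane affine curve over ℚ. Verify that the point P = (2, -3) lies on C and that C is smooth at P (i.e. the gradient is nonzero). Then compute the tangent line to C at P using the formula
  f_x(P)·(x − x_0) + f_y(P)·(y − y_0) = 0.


Tangent line at P: 2*x - 21*y - 67 = 0.

Step 1: f(2, -3) = 0, so P lies on C.
Step 2: partial derivatives
  f_x(x, y) = -3*x**2 + 2*x + y**2 - y - 2, f_y(x, y) = 2*x*y - x + 2*y - 1.
  f_x(P) = 2, f_y(P) = -21 (gradient nonzero, so P is smooth).
Step 3: tangent line at P: 2·(x − 2) + -21·(y − -3) = 0.
Expanding: 2*x - 21*y - 67 = 0.


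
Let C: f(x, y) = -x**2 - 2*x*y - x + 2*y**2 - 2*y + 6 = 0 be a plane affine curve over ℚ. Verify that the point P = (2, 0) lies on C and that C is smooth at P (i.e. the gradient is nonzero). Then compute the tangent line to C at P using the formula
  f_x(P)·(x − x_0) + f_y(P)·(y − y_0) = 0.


Tangent line at P: -5*x - 6*y + 10 = 0.

Step 1: f(2, 0) = 0, so P lies on C.
Step 2: partial derivatives
  f_x(x, y) = -2*x - 2*y - 1, f_y(x, y) = -2*x + 4*y - 2.
  f_x(P) = -5, f_y(P) = -6 (gradient nonzero, so P is smooth).
Step 3: tangent line at P: -5·(x − 2) + -6·(y − 0) = 0.
Expanding: -5*x - 6*y + 10 = 0.


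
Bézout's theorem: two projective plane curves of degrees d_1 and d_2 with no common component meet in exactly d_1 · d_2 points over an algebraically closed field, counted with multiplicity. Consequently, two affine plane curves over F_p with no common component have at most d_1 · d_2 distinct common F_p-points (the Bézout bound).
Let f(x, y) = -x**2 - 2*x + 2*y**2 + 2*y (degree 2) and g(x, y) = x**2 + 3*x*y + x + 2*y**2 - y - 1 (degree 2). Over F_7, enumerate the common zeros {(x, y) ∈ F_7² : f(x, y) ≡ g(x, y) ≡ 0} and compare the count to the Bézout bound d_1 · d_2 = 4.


Common zeros: {(4, 3)}; count = 1; Bézout bound = 4.

deg(f) = 2, deg(g) = 2, so Bézout bound = 4.
Scan x ∈ F_7. For each x, list the y ∈ F_7 with f(x, y) ≡ 0 and those with g(x, y) ≡ 0 (mod 7); the common zeros in that column are the intersection.
  x = 0: f ≡ 0 at y ∈ {0, 6}; g ≡ 0 at y ∈ {1, 3}; common: ∅.
  x = 1: f ≡ 0 at y ∈ {3}; g ≡ 0 at y ∈ ∅; common: ∅.
  x = 2: f ≡ 0 at y ∈ ∅; g ≡ 0 at y ∈ ∅; common: ∅.
  x = 3: f ≡ 0 at y ∈ ∅; g ≡ 0 at y ∈ {1, 2}; common: ∅.
  x = 4: f ≡ 0 at y ∈ {3}; g ≡ 0 at y ∈ {2, 3}; common: {3}.
  x = 5: f ≡ 0 at y ∈ {0, 6}; g ≡ 0 at y ∈ ∅; common: ∅.
  x = 6: f ≡ 0 at y ∈ ∅; g ≡ 0 at y ∈ ∅; common: ∅.
Collecting: common zeros = {(4, 3)}, so the count is 1.
Comparison with the Bézout bound: 1 ≤ 4 = deg(f)·deg(g), as expected for curves with no common component (the affine F_7-count falls short of the bound because intersections may lie at infinity, over extension fields, or carry multiplicity).


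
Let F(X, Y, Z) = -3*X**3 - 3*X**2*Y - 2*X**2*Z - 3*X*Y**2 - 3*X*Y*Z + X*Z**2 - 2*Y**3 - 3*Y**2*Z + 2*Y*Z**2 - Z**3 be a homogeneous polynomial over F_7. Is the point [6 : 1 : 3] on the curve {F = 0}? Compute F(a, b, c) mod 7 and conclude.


F(6,1,3) ≡ 5 (mod 7); P is NOT on the curve.

Evaluate F(6, 1, 3) term-by-term (mod 7).
  -3*X**3 ↦ -3·216·1·1 = -648
  -3*X**2*Y ↦ -3·36·1·1 = -108
  -2*X**2*Z ↦ -2·36·1·3 = -216
  -3*X*Y**2 ↦ -3·6·1·1 = -18
  -3*X*Y*Z ↦ -3·6·1·3 = -54
  X*Z**2 ↦ 1·6·1·9 = 54
  -2*Y**3 ↦ -2·1·1·1 = -2
  -3*Y**2*Z ↦ -3·1·1·3 = -9
  2*Y*Z**2 ↦ 2·1·1·9 = 18
  -Z**3 ↦ -1·1·1·27 = -27
Sum: F(6, 1, 3) = (-648) + (-108) + (-216) + (-18) + (-54) + (54) + (-2) + (-9) + (18) + (-27) = -1010.
Reducing mod 7: -1010 ≡ 5 (mod 7).
Since F(a, b, c) ≡ 5 ≠ 0 (mod 7), P does NOT lie on the curve.


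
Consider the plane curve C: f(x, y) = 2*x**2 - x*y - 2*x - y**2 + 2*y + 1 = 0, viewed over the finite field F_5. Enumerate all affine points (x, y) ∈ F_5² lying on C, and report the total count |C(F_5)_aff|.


Affine F_5-points: {(1, 3), (2, 0), (4, 0), (4, 3)}; count = 4.

For each of the 25 pairs (x, y) ∈ F_5², evaluate f(x, y) mod 5. Record the zeros.
  x = 0: [0↦1, 1↦2, 2↦1, 3↦3, 4↦3]  zeros at y ∈ ∅
  x = 1: [0↦1, 1↦1, 2↦4, 3↦0, 4↦4]  zeros at y ∈ {3}
  x = 2: [0↦0, 1↦4, 2↦1, 3↦1, 4↦4]  zeros at y ∈ {0}
  x = 3: [0↦3, 1↦1, 2↦2, 3↦1, 4↦3]  zeros at y ∈ ∅
  x = 4: [0↦0, 1↦2, 2↦2, 3↦0, 4↦1]  zeros at y ∈ {0, 3}
Collecting zeros: affine points = {(1, 3), (2, 0), (4, 0), (4, 3)}.
Total count |C(F_5)_aff| = 4.


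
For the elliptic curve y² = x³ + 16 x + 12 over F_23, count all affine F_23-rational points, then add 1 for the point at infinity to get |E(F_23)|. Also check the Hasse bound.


Affine points = {(0, 9), (0, 14), (1, 11), (1, 12), (2, 11), (2, 12), (3, 8), (3, 15), (4, 5), (4, 18), (6, 5), (6, 18), (8, 10), (8, 13), (11, 1), (11, 22), (12, 0), (13, 5), (13, 18), (14, 6), (14, 17), (15, 4), (15, 19), (20, 11), (20, 12), (21, 8), (21, 15), (22, 8), (22, 15)}; affine count = 29; |E(F_23)| = 30.

Discriminant check: Δ ∝ 4a³ + 27b² = 4·16³ + 27·12² = 4·4096 + 27·144 ≡ 9 (mod 23). Nonzero ⇒ E is nonsingular.
For each x ∈ F_23, compute rhs = x³ + 16·x + 12 mod 23, then count y ∈ F_23 with y² ≡ rhs.
  x = 0: rhs = 12, matching y values: 9, 14 (2 points).
  x = 1: rhs = 6, matching y values: 11, 12 (2 points).
  x = 2: rhs = 6, matching y values: 11, 12 (2 points).
  x = 3: rhs = 18, matching y values: 8, 15 (2 points).
  x = 4: rhs = 2, matching y values: 5, 18 (2 points).
  x = 5: rhs = 10, matching y values: none (0 points).
  x = 6: rhs = 2, matching y values: 5, 18 (2 points).
  x = 7: rhs = 7, matching y values: none (0 points).
  x = 8: rhs = 8, matching y values: 10, 13 (2 points).
  x = 9: rhs = 11, matching y values: none (0 points).
  x = 10: rhs = 22, matching y values: none (0 points).
  x = 11: rhs = 1, matching y values: 1, 22 (2 points).
  x = 12: rhs = 0, matching y values: 0 (1 points).
  x = 13: rhs = 2, matching y values: 5, 18 (2 points).
  x = 14: rhs = 13, matching y values: 6, 17 (2 points).
  x = 15: rhs = 16, matching y values: 4, 19 (2 points).
  x = 16: rhs = 17, matching y values: none (0 points).
  x = 17: rhs = 22, matching y values: none (0 points).
  x = 18: rhs = 14, matching y values: none (0 points).
  x = 19: rhs = 22, matching y values: none (0 points).
  x = 20: rhs = 6, matching y values: 11, 12 (2 points).
  x = 21: rhs = 18, matching y values: 8, 15 (2 points).
  x = 22: rhs = 18, matching y values: 8, 15 (2 points).
Total affine count: 29.
Full point count |E(F_23)| = 29 + 1 = 30.
Hasse bound: |30 − (23+1)| = |6| = 6 ≤ 2√23 ≈ 9.5917 ✓.


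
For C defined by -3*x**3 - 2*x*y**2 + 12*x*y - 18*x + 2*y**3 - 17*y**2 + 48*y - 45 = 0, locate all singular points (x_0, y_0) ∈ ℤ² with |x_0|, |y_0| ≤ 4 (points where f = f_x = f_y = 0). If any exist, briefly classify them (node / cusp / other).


Singular points: {(0, 3)}; classification: cusp.

Compute partial derivatives:
  f_x = -9*x**2 - 2*y**2 + 12*y - 18.
  f_y = -4*x*y + 12*x + 6*y**2 - 34*y + 48.
Scan x_0 ∈ {−4, ..., 4}. For each x_0, f_y(x_0, y) is a polynomial in y; find its integer roots y ∈ {−4, ..., 4}, then test f_x and f at those candidates.
  x = -4: f_y(-4, y) = 6*y**2 - 18*y; vanishes at y ∈ {0, 3}. (-4, 0): f_x = -162 ≠ 0; (-4, 3): f_x = -144 ≠ 0.
  x = -3: f_y(-3, y) = 6*y**2 - 22*y + 12; vanishes at y ∈ {3}. (-3, 3): f_x = -81 ≠ 0.
  x = -2: f_y(-2, y) = 6*y**2 - 26*y + 24; vanishes at y ∈ {3}. (-2, 3): f_x = -36 ≠ 0.
  x = -1: f_y(-1, y) = 6*y**2 - 30*y + 36; vanishes at y ∈ {2, 3}. (-1, 2): f_x = -11 ≠ 0; (-1, 3): f_x = -9 ≠ 0.
  x = 0: f_y(0, y) = 6*y**2 - 34*y + 48; vanishes at y ∈ {3}. (0, 3): f_x = 0, f = 0 — SINGULAR.
  x = 1: f_y(1, y) = 6*y**2 - 38*y + 60; vanishes at y ∈ {3}. (1, 3): f_x = -9 ≠ 0.
  x = 2: f_y(2, y) = 6*y**2 - 42*y + 72; vanishes at y ∈ {3, 4}. (2, 3): f_x = -36 ≠ 0; (2, 4): f_x = -38 ≠ 0.
  x = 3: f_y(3, y) = 6*y**2 - 46*y + 84; vanishes at y ∈ {3}. (3, 3): f_x = -81 ≠ 0.
  x = 4: f_y(4, y) = 6*y**2 - 50*y + 96; vanishes at y ∈ {3}. (4, 3): f_x = -144 ≠ 0.
Only singular point on the grid: (0, 3).
Classify: substitute x = 0 + u, y = 3 + v and expand: f = -3*u**3 - 2*u*v**2 + 2*v**3 + v**2.
No constant or linear terms (consistent with a singular point). Quadratic part: v**2. Cubic part: -3*u**3 - 2*u*v**2 + 2*v**3.
The quadratic part v**2 is a perfect square, so there is a single (double) tangent line v = 0, i.e. y = 3. Restricting the cubic part to that line (v = 0) leaves -3*u**3 ≠ 0, so f is not divisible by v and the branch is v² ≈ 3*u**3 to lowest order — this is a cusp.
Classification: cusp.


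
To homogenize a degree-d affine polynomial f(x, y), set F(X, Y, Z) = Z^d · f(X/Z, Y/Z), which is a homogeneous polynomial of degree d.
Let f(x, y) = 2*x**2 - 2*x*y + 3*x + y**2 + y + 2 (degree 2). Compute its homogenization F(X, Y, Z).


F(X, Y, Z) = 2*X**2 - 2*X*Y + 3*X*Z + Y**2 + Y*Z + 2*Z**2

deg(f) = 2.
Substitute x = X/Z, y = Y/Z into f, then multiply by Z^2.
  monomial 2·x^2·y^0 ↦ 2·X^2·Y^0·Z^0.
  monomial -2·x^1·y^1 ↦ -2·X^1·Y^1·Z^0.
  monomial 3·x^1·y^0 ↦ 3·X^1·Y^0·Z^1.
  monomial 1·x^0·y^2 ↦ 1·X^0·Y^2·Z^0.
  monomial 1·x^0·y^1 ↦ 1·X^0·Y^1·Z^1.
  monomial 2·x^0·y^0 ↦ 2·X^0·Y^0·Z^2.
Collecting: F(X, Y, Z) = 2*X**2 - 2*X*Y + 3*X*Z + Y**2 + Y*Z + 2*Z**2.


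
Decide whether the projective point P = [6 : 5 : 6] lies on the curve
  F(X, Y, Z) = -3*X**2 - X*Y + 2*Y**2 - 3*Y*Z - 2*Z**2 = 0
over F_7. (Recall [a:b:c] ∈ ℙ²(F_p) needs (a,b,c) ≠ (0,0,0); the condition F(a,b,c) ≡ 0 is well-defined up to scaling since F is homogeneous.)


F(6,5,6) ≡ 2 (mod 7); P is NOT on the curve.

Evaluate F(6, 5, 6) term-by-term (mod 7).
  -3*X**2 ↦ -3·36·1·1 = -108
  -X*Y ↦ -1·6·5·1 = -30
  2*Y**2 ↦ 2·1·25·1 = 50
  -3*Y*Z ↦ -3·1·5·6 = -90
  -2*Z**2 ↦ -2·1·1·36 = -72
Sum: F(6, 5, 6) = (-108) + (-30) + (50) + (-90) + (-72) = -250.
Reducing mod 7: -250 ≡ 2 (mod 7).
Since F(a, b, c) ≡ 2 ≠ 0 (mod 7), P does NOT lie on the curve.


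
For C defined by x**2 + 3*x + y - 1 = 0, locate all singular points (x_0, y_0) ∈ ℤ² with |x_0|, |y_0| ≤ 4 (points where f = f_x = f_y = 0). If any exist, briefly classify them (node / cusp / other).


No singular points in the scanned grid; C is smooth there.

Compute partial derivatives:
  f_x = 2*x + 3.
  f_y = 1.
f_y = 1 is a nonzero constant, so f_y never vanishes: no point (x, y) can satisfy f = f_x = f_y = 0. In particular no (x, y) ∈ {−4, ..., 4}² is singular; the curve is smooth.


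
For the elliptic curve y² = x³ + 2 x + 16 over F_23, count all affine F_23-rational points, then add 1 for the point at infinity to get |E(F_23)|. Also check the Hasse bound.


Affine points = {(0, 4), (0, 19), (3, 7), (3, 16), (5, 6), (5, 17), (9, 2), (9, 21), (10, 1), (10, 22), (11, 9), (11, 14), (13, 10), (13, 13), (16, 2), (16, 21), (17, 8), (17, 15), (19, 6), (19, 17), (20, 11), (20, 12), (21, 2), (21, 21), (22, 6), (22, 17)}; affine count = 26; |E(F_23)| = 27.

Discriminant check: Δ ∝ 4a³ + 27b² = 4·2³ + 27·16² = 4·8 + 27·256 ≡ 21 (mod 23). Nonzero ⇒ E is nonsingular.
For each x ∈ F_23, compute rhs = x³ + 2·x + 16 mod 23, then count y ∈ F_23 with y² ≡ rhs.
  x = 0: rhs = 16, matching y values: 4, 19 (2 points).
  x = 1: rhs = 19, matching y values: none (0 points).
  x = 2: rhs = 5, matching y values: none (0 points).
  x = 3: rhs = 3, matching y values: 7, 16 (2 points).
  x = 4: rhs = 19, matching y values: none (0 points).
  x = 5: rhs = 13, matching y values: 6, 17 (2 points).
  x = 6: rhs = 14, matching y values: none (0 points).
  x = 7: rhs = 5, matching y values: none (0 points).
  x = 8: rhs = 15, matching y values: none (0 points).
  x = 9: rhs = 4, matching y values: 2, 21 (2 points).
  x = 10: rhs = 1, matching y values: 1, 22 (2 points).
  x = 11: rhs = 12, matching y values: 9, 14 (2 points).
  x = 12: rhs = 20, matching y values: none (0 points).
  x = 13: rhs = 8, matching y values: 10, 13 (2 points).
  x = 14: rhs = 5, matching y values: none (0 points).
  x = 15: rhs = 17, matching y values: none (0 points).
  x = 16: rhs = 4, matching y values: 2, 21 (2 points).
  x = 17: rhs = 18, matching y values: 8, 15 (2 points).
  x = 18: rhs = 19, matching y values: none (0 points).
  x = 19: rhs = 13, matching y values: 6, 17 (2 points).
  x = 20: rhs = 6, matching y values: 11, 12 (2 points).
  x = 21: rhs = 4, matching y values: 2, 21 (2 points).
  x = 22: rhs = 13, matching y values: 6, 17 (2 points).
Total affine count: 26.
Full point count |E(F_23)| = 26 + 1 = 27.
Hasse bound: |27 − (23+1)| = |3| = 3 ≤ 2√23 ≈ 9.5917 ✓.


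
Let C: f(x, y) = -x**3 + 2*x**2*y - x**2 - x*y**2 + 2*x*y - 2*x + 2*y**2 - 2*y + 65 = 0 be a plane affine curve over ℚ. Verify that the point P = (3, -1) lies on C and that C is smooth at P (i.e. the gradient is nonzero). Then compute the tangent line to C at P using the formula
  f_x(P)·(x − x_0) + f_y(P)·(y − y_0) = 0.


Tangent line at P: -50*x + 24*y + 174 = 0.

Step 1: f(3, -1) = 0, so P lies on C.
Step 2: partial derivatives
  f_x(x, y) = -3*x**2 + 4*x*y - 2*x - y**2 + 2*y - 2, f_y(x, y) = 2*x**2 - 2*x*y + 2*x + 4*y - 2.
  f_x(P) = -50, f_y(P) = 24 (gradient nonzero, so P is smooth).
Step 3: tangent line at P: -50·(x − 3) + 24·(y − -1) = 0.
Expanding: -50*x + 24*y + 174 = 0.


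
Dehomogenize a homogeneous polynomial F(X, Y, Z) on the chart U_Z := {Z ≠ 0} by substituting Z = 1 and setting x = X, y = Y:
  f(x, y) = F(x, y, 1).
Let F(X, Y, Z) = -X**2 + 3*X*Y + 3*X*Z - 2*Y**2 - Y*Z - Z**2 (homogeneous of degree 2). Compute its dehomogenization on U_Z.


f(x, y) = -x**2 + 3*x*y + 3*x - 2*y**2 - y - 1

On U_Z we set Z = 1. Each monomial c·X^i·Y^j·Z^k in F becomes c·x^i·y^j·1^k = c·x^i·y^j.
Substituting Z = 1: F(X, Y, 1) = -x**2 + 3*x*y + 3*x - 2*y**2 - y - 1.
Note: deg(f) ≤ deg(F) = 2; strict inequality happens when F is divisible by Z (lost terms).


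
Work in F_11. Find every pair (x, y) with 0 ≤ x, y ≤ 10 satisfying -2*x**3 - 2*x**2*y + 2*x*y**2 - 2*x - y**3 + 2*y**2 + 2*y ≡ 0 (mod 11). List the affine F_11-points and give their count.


Affine F_11-points: {(0, 0), (0, 6), (0, 7), (2, 3), (5, 1), (7, 1), (7, 2), (8, 4), (8, 6), (8, 8), (9, 1), (10, 5)}; count = 12.

For each of the 121 pairs (x, y) ∈ F_11², evaluate f(x, y) mod 11. Record the zeros.
  x = 0: [0↦0, 1↦3, 2↦4, 3↦8, 4↦9, 5↦1, 6↦0, 7↦0, 8↦6, 9↦1, 10↦1]  zeros at y ∈ {0, 6, 7}
  x = 1: [0↦7, 1↦10, 2↦4, 3↦5, 4↦7, 5↦4, 6↦1, 7↦3, 8↦4, 9↦9, 10↦1]  zeros at y ∈ ∅
  x = 2: [0↦2, 1↦1, 2↦6, 3↦0, 4↦10, 5↦8, 6↦10, 7↦10, 8↦2, 9↦2, 10↦4]  zeros at y ∈ {3}
  x = 3: [0↦6, 1↦8, 2↦9, 3↦3, 4↦6, 5↦1, 6↦4, 7↦9, 8↦10, 9↦1, 10↦9]  zeros at y ∈ ∅
  x = 4: [0↦7, 1↦8, 2↦1, 3↦2, 4↦5, 5↦4, 6↦4, 7↦10, 8↦5, 9↦5, 10↦4]  zeros at y ∈ ∅
  x = 5: [0↦4, 1↦0, 2↦3, 3↦7, 4↦6, 5↦5, 6↦9, 7↦1, 8↦8, 9↦2, 10↦10]  zeros at y ∈ {1}
  x = 6: [0↦7, 1↦5, 2↦3, 3↦6, 4↦8, 5↦3, 6↦7, 7↦3, 8↦7, 9↦2, 10↦4]  zeros at y ∈ ∅
  x = 7: [0↦4, 1↦0, 2↦0, 3↦9, 4↦10, 5↦8, 6↦8, 7↦4, 8↦1, 9↦4, 10↦7]  zeros at y ∈ {1, 2}
  x = 8: [0↦5, 1↦6, 2↦4, 3↦4, 4↦0, 5↦8, 6↦0, 7↦3, 8↦0, 9↦7, 10↦7]  zeros at y ∈ {4, 6, 8}
  x = 9: [0↦9, 1↦0, 2↦3, 3↦1, 4↦10, 5↦2, 6↦4, 7↦10, 8↦3, 9↦10, 10↦3]  zeros at y ∈ {1}
  x = 10: [0↦4, 1↦3, 2↦7, 3↦10, 4↦6, 5↦0, 6↦8, 7↦2, 8↦9, 9↦1, 10↦5]  zeros at y ∈ {5}
Collecting zeros: affine points = {(0, 0), (0, 6), (0, 7), (2, 3), (5, 1), (7, 1), (7, 2), (8, 4), (8, 6), (8, 8), (9, 1), (10, 5)}.
Total count |C(F_11)_aff| = 12.


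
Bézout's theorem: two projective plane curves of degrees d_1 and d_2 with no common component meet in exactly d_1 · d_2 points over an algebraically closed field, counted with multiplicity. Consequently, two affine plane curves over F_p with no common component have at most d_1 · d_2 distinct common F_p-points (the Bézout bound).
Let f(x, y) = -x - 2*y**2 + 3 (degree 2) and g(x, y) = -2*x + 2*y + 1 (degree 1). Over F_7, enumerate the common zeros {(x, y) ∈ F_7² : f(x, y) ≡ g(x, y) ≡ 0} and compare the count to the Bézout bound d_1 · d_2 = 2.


Common zeros: {(2, 5)}; count = 1; Bézout bound = 2.

deg(f) = 2, deg(g) = 1, so Bézout bound = 2.
Scan x ∈ F_7. For each x, list the y ∈ F_7 with f(x, y) ≡ 0 and those with g(x, y) ≡ 0 (mod 7); the common zeros in that column are the intersection.
  x = 0: f ≡ 0 at y ∈ ∅; g ≡ 0 at y ∈ {3}; common: ∅.
  x = 1: f ≡ 0 at y ∈ {1, 6}; g ≡ 0 at y ∈ {4}; common: ∅.
  x = 2: f ≡ 0 at y ∈ {2, 5}; g ≡ 0 at y ∈ {5}; common: {5}.
  x = 3: f ≡ 0 at y ∈ {0}; g ≡ 0 at y ∈ {6}; common: ∅.
  x = 4: f ≡ 0 at y ∈ ∅; g ≡ 0 at y ∈ {0}; common: ∅.
  x = 5: f ≡ 0 at y ∈ ∅; g ≡ 0 at y ∈ {1}; common: ∅.
  x = 6: f ≡ 0 at y ∈ {3, 4}; g ≡ 0 at y ∈ {2}; common: ∅.
Collecting: common zeros = {(2, 5)}, so the count is 1.
Comparison with the Bézout bound: 1 ≤ 2 = deg(f)·deg(g), as expected for curves with no common component (the affine F_7-count falls short of the bound because intersections may lie at infinity, over extension fields, or carry multiplicity).


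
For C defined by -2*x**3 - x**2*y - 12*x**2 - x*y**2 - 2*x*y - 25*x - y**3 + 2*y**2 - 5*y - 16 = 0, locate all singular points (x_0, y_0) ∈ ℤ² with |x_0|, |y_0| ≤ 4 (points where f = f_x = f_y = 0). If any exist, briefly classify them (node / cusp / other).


Singular points: {(-2, 1)}; classification: node.

Compute partial derivatives:
  f_x = -6*x**2 - 2*x*y - 24*x - y**2 - 2*y - 25.
  f_y = -x**2 - 2*x*y - 2*x - 3*y**2 + 4*y - 5.
Scan x_0 ∈ {−4, ..., 4}. For each x_0, f_y(x_0, y) is a polynomial in y; find its integer roots y ∈ {−4, ..., 4}, then test f_x and f at those candidates.
  x = -4: f_y(-4, y) = -3*y**2 + 12*y - 13; no integer root y with |y| ≤ 4.
  x = -3: f_y(-3, y) = -3*y**2 + 10*y - 8; vanishes at y ∈ {2}. (-3, 2): f_x = -3 ≠ 0.
  x = -2: f_y(-2, y) = -3*y**2 + 8*y - 5; vanishes at y ∈ {1}. (-2, 1): f_x = 0, f = 0 — SINGULAR.
  x = -1: f_y(-1, y) = -3*y**2 + 6*y - 4; no integer root y with |y| ≤ 4.
  x = 0: f_y(0, y) = -3*y**2 + 4*y - 5; no integer root y with |y| ≤ 4.
  x = 1: f_y(1, y) = -3*y**2 + 2*y - 8; no integer root y with |y| ≤ 4.
  x = 2: f_y(2, y) = -3*y**2 - 13; no integer root y with |y| ≤ 4.
  x = 3: f_y(3, y) = -3*y**2 - 2*y - 20; no integer root y with |y| ≤ 4.
  x = 4: f_y(4, y) = -3*y**2 - 4*y - 29; no integer root y with |y| ≤ 4.
Only singular point on the grid: (-2, 1).
Classify: substitute x = -2 + u, y = 1 + v and expand: f = -2*u**3 - u**2*v - u**2 - u*v**2 - v**3 + v**2.
No constant or linear terms (consistent with a singular point). Quadratic part: -u**2 + v**2. Cubic part: -2*u**3 - u**2*v - u*v**2 - v**3.
The quadratic part v**2 - u**2 = (v − u)(v + u) splits into two distinct linear factors, so there are two distinct tangent lines y − 1 = ±(x − -2) — this is a node (ordinary double point).
Classification: node.
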